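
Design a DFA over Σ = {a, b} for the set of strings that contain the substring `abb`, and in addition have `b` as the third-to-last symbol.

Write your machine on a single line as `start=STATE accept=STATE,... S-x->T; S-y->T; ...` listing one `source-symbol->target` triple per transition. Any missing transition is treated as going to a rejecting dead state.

start=s0; accept=s15,s16,s17,s18; s0-a->s1; s0-b->s2; s1-a->s3; s1-b->s4; s2-a->s5; s2-b->s6; s3-a->s7; s3-b->s8; s4-a->s9; s4-b->s10; s5-a->s11; s5-b->s12; s6-a->s13; s6-b->s14; s7-a->s7; s7-b->s8; s8-a->s9; s8-b->s10; s9-a->s11; s9-b->s12; s10-a->s15; s10-b->s16; s11-a->s7; s11-b->s8; s12-a->s9; s12-b->s10; s13-a->s11; s13-b->s12; s14-a->s13; s14-b->s14; s15-a->s17; s15-b->s18; s16-a->s15; s16-b->s16; s17-a->s19; s17-b->s20; s18-a->s21; s18-b->s10; s19-a->s19; s19-b->s20; s20-a->s21; s20-b->s10; s21-a->s17; s21-b->s18

Build one automaton per condition and run them in lockstep. One (4 states) tracks whether and how much of `abb` has been seen; the other (15 states) tracks the last 3 symbols read. Each combined state is a pair, one component from each; accept when both components accept.
With 22 states:
          a    b  
>  s0     s1   s2 
   s1     s3   s4 
   s2     s5   s6 
   s3     s7   s8 
   s4     s9  s10 
   s5    s11  s12 
   s6    s13  s14 
   s7     s7   s8 
   s8     s9  s10 
   s9    s11  s12 
   s10   s15  s16 
   s11    s7   s8 
   s12    s9  s10 
   s13   s11  s12 
   s14   s13  s14 
 * s15   s17  s18 
 * s16   s15  s16 
 * s17   s19  s20 
 * s18   s21  s10 
   s19   s19  s20 
   s20   s21  s10 
   s21   s17  s18 
(> = start, * = accepting)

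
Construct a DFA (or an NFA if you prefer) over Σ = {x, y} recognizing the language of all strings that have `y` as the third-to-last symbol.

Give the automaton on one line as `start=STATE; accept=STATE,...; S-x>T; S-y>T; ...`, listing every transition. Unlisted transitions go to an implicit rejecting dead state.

Because acceptance depends on a position counted from the end, the machine has to buffer the most recent 3 symbols. Make each state the string of the last up-to-3 symbols read; on input `x` shift the window left and append `x`. Accept when the buffered window has length 3 and begins with `y`.
       x  y 
>  A   B  C 
   B   D  E 
   C   F  G 
   D   H  I 
   E   J  K 
   F   L  M 
   G   N  O 
   H   H  I 
   I   J  K 
   J   L  M 
   K   N  O 
 * L   H  I 
 * M   J  K 
 * N   L  M 
 * O   N  O 
(> = start, * = accepting)

start=A; accept=L,M,N,O; A-x>B; A-y>C; B-x>D; B-y>E; C-x>F; C-y>G; D-x>H; D-y>I; E-x>J; E-y>K; F-x>L; F-y>M; G-x>N; G-y>O; H-x>H; H-y>I; I-x>J; I-y>K; J-x>L; J-y>M; K-x>N; K-y>O; L-x>H; L-y>I; M-x>J; M-y>K; N-x>L; N-y>M; O-x>N; O-y>O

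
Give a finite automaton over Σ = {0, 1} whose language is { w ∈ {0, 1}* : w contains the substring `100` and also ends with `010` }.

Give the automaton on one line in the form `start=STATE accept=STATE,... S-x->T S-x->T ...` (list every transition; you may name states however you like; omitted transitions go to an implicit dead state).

start=s0 accept=s8 s0-0->s1 s0-1->s2 s1-0->s1 s1-1->s3 s2-0->s4 s2-1->s2 s3-0->s5 s3-1->s2 s4-0->s6 s4-1->s3 s5-0->s6 s5-1->s3 s6-0->s6 s6-1->s7 s7-0->s8 s7-1->s9 s8-0->s6 s8-1->s7 s9-0->s6 s9-1->s9

Handle the two conditions separately and then intersect. One (4 states) tracks whether and how much of `100` has been seen; the other (4 states) tracks how much of the suffix `010` has currently been matched. Each combined state is a pair, one component from each; accept when both components accept.
10 states suffice.
        0   1  
>  s0   s1  s2 
   s1   s1  s3 
   s2   s4  s2 
   s3   s5  s2 
   s4   s6  s3 
   s5   s6  s3 
   s6   s6  s7 
   s7   s8  s9 
 * s8   s6  s7 
   s9   s6  s9 
(> = start, * = accepting)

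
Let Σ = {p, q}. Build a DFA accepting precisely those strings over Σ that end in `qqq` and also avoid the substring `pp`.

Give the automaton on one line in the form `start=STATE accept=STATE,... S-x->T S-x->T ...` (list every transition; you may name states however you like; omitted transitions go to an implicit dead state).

start=A accept=F A-p->B A-q->C B-p->D B-q->C C-p->B C-q->E D-p->D D-q->D E-p->B E-q->F F-p->B F-q->F

Build one automaton per condition and run them in lockstep. The first has 4 states tracking how much of the suffix `qqq` has currently been matched; the second has 3 states tracking partial matches of the forbidden pattern `pp`. A product state is a pair (one from each), accepting exactly when both do. Equivalent product states are then merged.
       p  q 
>  A   B  C 
   B   D  C 
   C   B  E 
   D   D  D 
   E   B  F 
 * F   B  F 
(> = start, * = accepting)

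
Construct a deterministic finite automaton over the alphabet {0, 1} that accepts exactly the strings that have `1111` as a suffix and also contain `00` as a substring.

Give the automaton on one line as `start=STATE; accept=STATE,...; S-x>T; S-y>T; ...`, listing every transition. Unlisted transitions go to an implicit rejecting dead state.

start=S0; accept=S6; S0-0>S1; S0-1>S0; S1-0>S2; S1-1>S0; S2-0>S2; S2-1>S3; S3-0>S2; S3-1>S4; S4-0>S2; S4-1>S5; S5-0>S2; S5-1>S6; S6-0>S2; S6-1>S6

Build one automaton per condition and run them in lockstep. The first has 5 states tracking how much of the suffix `1111` has currently been matched; the second has 3 states tracking whether and how much of `00` has been seen. A product state is a pair (one from each), accepting exactly when both do. After merging equivalent states the machine shrinks.
7 states suffice.
        0   1  
>  S0   S1  S0 
   S1   S2  S0 
   S2   S2  S3 
   S3   S2  S4 
   S4   S2  S5 
   S5   S2  S6 
 * S6   S2  S6 
(> = start, * = accepting)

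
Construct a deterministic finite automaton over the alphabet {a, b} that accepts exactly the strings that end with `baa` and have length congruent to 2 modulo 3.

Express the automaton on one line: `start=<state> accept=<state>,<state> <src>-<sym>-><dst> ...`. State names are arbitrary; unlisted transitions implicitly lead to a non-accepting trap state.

start=q0 accept=q11 q0-a->q1 q0-b->q2 q1-a->q3 q1-b->q4 q2-a->q5 q2-b->q4 q3-a->q0 q3-b->q6 q4-a->q7 q4-b->q6 q5-a->q8 q5-b->q6 q6-a->q9 q6-b->q2 q7-a->q10 q7-b->q2 q8-a->q1 q8-b->q2 q9-a->q11 q9-b->q4 q10-a->q3 q10-b->q4 q11-a->q0 q11-b->q6

Build one automaton per condition and run them in lockstep. The first has 4 states tracking how much of the suffix `baa` has currently been matched; the second has 3 states tracking the input length modulo 3. A product state is a pair (one from each), accepting exactly when both do.
          a    b  
>  q0     q1   q2 
   q1     q3   q4 
   q2     q5   q4 
   q3     q0   q6 
   q4     q7   q6 
   q5     q8   q6 
   q6     q9   q2 
   q7    q10   q2 
   q8     q1   q2 
   q9    q11   q4 
   q10    q3   q4 
 * q11    q0   q6 
(> = start, * = accepting)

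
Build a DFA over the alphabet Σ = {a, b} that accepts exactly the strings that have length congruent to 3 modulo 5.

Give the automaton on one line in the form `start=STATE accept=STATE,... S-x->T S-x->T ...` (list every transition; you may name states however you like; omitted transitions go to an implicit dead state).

start=q0 accept=q3 q0-a->q1 q0-b->q1 q1-a->q2 q1-b->q2 q2-a->q3 q2-b->q3 q3-a->q4 q3-b->q4 q4-a->q0 q4-b->q0

Count input length modulo 5: every symbol advances one step around the cycle q0 → q1 → q2 → q3 → q4 → q0. Accept at q3.
A 5-state machine:
        a   b  
>  q0   q1  q1 
   q1   q2  q2 
   q2   q3  q3 
 * q3   q4  q4 
   q4   q0  q0 
(> = start, * = accepting)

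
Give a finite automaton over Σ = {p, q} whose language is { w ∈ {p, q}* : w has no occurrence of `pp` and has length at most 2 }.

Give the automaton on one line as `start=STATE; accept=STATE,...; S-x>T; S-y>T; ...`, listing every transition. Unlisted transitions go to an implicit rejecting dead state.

Run two small machines in parallel and take their product. One (3 states) tracks partial matches of the forbidden pattern `pp`; the other (4 states) tracks the input length, saturating at 3. Each combined state is a pair, one component from each; accept when both components accept. Minimizing collapses redundant product states.
A 5-state machine:
       p  q 
>* A   B  C 
 * B   D  E 
 * C   E  E 
   D   D  D 
 * E   D  D 
(> = start, * = accepting)

start=A; accept=A,B,C,E; A-p>B; A-q>C; B-p>D; B-q>E; C-p>E; C-q>E; D-p>D; D-q>D; E-p>D; E-q>D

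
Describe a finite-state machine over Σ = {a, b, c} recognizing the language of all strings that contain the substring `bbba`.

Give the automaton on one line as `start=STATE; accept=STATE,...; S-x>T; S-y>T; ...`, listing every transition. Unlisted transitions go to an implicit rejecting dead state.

start=q0; accept=q4; q0-a>q0; q0-b>q1; q0-c>q0; q1-a>q0; q1-b>q2; q1-c>q0; q2-a>q0; q2-b>q3; q2-c>q0; q3-a>q4; q3-b>q3; q3-c>q0; q4-a>q4; q4-b>q4; q4-c>q4

Track how much of `bbba` has been matched so far: state q0 is no progress, q4 is the absorbing accept state reached once `bbba` has occurred. Intermediate states record partial matches; on a mismatch, fall back to the longest reusable overlap.
A 5-state machine:
        a   b   c  
>  q0   q0  q1  q0 
   q1   q0  q2  q0 
   q2   q0  q3  q0 
   q3   q4  q3  q0 
 * q4   q4  q4  q4 
(> = start, * = accepting)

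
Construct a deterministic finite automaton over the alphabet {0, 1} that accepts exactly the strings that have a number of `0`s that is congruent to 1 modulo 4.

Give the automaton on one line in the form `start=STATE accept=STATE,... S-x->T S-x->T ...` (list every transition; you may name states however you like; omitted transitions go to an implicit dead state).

The only thing that matters is how many `0`s have appeared, reduced mod 4. Use one state per residue: A for 0, …, D for 3. Reading `0` moves to the next residue; anything else stays put. B is accepting.
With 4 states:
       0  1 
>  A   B  A 
 * B   C  B 
   C   D  C 
   D   A  D 
(> = start, * = accepting)

start=A accept=B A-0->B A-1->A B-0->C B-1->B C-0->D C-1->C D-0->A D-1->D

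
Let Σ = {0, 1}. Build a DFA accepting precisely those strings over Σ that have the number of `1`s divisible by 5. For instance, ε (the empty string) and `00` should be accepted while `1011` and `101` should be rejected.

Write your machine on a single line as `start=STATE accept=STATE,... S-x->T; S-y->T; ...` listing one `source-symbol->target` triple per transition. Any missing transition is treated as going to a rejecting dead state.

start=S0; accept=S0; S0-0->S0; S0-1->S1; S1-0->S1; S1-1->S2; S2-0->S2; S2-1->S3; S3-0->S3; S3-1->S4; S4-0->S4; S4-1->S0

The only thing that matters is how many `1`s have appeared, reduced mod 5. Use one state per residue: S0 for 0, …, S4 for 4. Reading `1` moves to the next residue; anything else stays put. S0 is accepting.
        0   1  
>* S0   S0  S1 
   S1   S1  S2 
   S2   S2  S3 
   S3   S3  S4 
   S4   S4  S0 
(> = start, * = accepting)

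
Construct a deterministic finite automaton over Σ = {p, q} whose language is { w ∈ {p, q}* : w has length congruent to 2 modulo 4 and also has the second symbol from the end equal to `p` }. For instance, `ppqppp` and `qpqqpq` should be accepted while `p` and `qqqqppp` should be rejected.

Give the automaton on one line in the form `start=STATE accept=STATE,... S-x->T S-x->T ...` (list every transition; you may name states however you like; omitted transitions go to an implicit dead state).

Build one automaton per condition and run them in lockstep. One (4 states) tracks the input length modulo 4; the other (7 states) tracks the last 2 symbols read. Each combined state is a pair, one component from each; accept when both components accept.
A 19-state machine:
          p    q  
>  s0     s1   s2 
   s1     s3   s4 
   s2     s5   s6 
 * s3     s7   s8 
 * s4     s9  s10 
   s5     s7   s8 
   s6     s9  s10 
   s7    s11  s12 
   s8    s13  s14 
   s9    s11  s12 
   s10   s13  s14 
   s11   s15  s16 
   s12   s17  s18 
   s13   s15  s16 
   s14   s17  s18 
   s15    s3   s4 
   s16    s5   s6 
   s17    s3   s4 
   s18    s5   s6 
(> = start, * = accepting)

start=s0 accept=s3,s4 s0-p->s1 s0-q->s2 s1-p->s3 s1-q->s4 s2-p->s5 s2-q->s6 s3-p->s7 s3-q->s8 s4-p->s9 s4-q->s10 s5-p->s7 s5-q->s8 s6-p->s9 s6-q->s10 s7-p->s11 s7-q->s12 s8-p->s13 s8-q->s14 s9-p->s11 s9-q->s12 s10-p->s13 s10-q->s14 s11-p->s15 s11-q->s16 s12-p->s17 s12-q->s18 s13-p->s15 s13-q->s16 s14-p->s17 s14-q->s18 s15-p->s3 s15-q->s4 s16-p->s5 s16-q->s6 s17-p->s3 s17-q->s4 s18-p->s5 s18-q->s6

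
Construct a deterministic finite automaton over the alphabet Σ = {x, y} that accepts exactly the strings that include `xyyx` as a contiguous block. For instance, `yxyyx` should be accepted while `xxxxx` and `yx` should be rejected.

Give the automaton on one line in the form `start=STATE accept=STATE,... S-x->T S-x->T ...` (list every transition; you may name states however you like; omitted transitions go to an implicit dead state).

start=q0 accept=q4 q0-x->q1 q0-y->q0 q1-x->q1 q1-y->q2 q2-x->q1 q2-y->q3 q3-x->q4 q3-y->q0 q4-x->q4 q4-y->q4

States q0..q3 record the length of the longest prefix of `xyyx` that matches the current input suffix. Reaching q4 means `xyyx` has been seen, and we stay there forever. Accept from q4.
5 states suffice.
        x   y  
>  q0   q1  q0 
   q1   q1  q2 
   q2   q1  q3 
   q3   q4  q0 
 * q4   q4  q4 
(> = start, * = accepting)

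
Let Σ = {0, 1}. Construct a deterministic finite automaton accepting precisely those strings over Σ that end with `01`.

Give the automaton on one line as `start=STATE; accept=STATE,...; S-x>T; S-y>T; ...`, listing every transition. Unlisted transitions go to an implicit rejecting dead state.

start=A; accept=C; A-0>B; A-1>A; B-0>B; B-1>C; C-0>B; C-1>A

Remember how much of `01` the current input suffix matches. State A means no match yet; B means the last symbol is `0`; C means the last 2 symbols are `01`. Only C accepts. On a mismatch, fall back to the longest proper suffix that is still a prefix of `01`.
With 3 states:
       0  1 
>  A   B  A 
   B   B  C 
 * C   B  A 
(> = start, * = accepting)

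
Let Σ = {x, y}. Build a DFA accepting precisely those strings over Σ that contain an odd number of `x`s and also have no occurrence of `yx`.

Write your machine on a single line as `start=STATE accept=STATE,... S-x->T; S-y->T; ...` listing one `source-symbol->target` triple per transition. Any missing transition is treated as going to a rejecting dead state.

start=s0; accept=s1,s3; s0-x->s1; s0-y->s2; s1-x->s0; s1-y->s3; s2-x->s2; s2-y->s2; s3-x->s2; s3-y->s3

Run two small machines in parallel and take their product. One (2 states) tracks the count of `x`s modulo 2; the other (3 states) tracks partial matches of the forbidden pattern `yx`. Each combined state is a pair, one component from each; accept when both components accept. Minimizing collapses redundant product states.
4 states suffice.
        x   y  
>  s0   s1  s2 
 * s1   s0  s3 
   s2   s2  s2 
 * s3   s2  s3 
(> = start, * = accepting)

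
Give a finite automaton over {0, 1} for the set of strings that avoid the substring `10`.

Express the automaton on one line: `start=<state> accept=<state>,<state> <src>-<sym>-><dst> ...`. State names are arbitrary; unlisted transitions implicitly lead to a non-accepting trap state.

This is the complement of 'contains `10`'. Use the same substring-matching states — S0 through S2 holding how much of `10` has just been matched — but flip the accepting set: everything except the trap S2 accepts.
With 3 states:
        0   1  
>* S0   S0  S1 
 * S1   S2  S1 
   S2   S2  S2 
(> = start, * = accepting)

start=S0 accept=S0,S1 S0-0->S0 S0-1->S1 S1-0->S2 S1-1->S1 S2-0->S2 S2-1->S2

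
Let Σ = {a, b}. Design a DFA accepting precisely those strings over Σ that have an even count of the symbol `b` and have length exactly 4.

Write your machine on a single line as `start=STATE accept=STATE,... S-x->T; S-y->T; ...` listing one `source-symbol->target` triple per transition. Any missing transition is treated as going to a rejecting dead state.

start=q0; accept=q7; q0-a->q1; q0-b->q2; q1-a->q3; q1-b->q4; q2-a->q4; q2-b->q3; q3-a->q5; q3-b->q6; q4-a->q6; q4-b->q5; q5-a->q7; q5-b->q8; q6-a->q8; q6-b->q7; q7-a->q8; q7-b->q8; q8-a->q8; q8-b->q8

Run two small machines in parallel and take their product. One (2 states) tracks the count of `b`s modulo 2; the other (6 states) tracks the input length, saturating at 5. Each combined state is a pair, one component from each; accept when both components accept. Equivalent product states are then merged.
9 states suffice.
        a   b  
>  q0   q1  q2 
   q1   q3  q4 
   q2   q4  q3 
   q3   q5  q6 
   q4   q6  q5 
   q5   q7  q8 
   q6   q8  q7 
 * q7   q8  q8 
   q8   q8  q8 
(> = start, * = accepting)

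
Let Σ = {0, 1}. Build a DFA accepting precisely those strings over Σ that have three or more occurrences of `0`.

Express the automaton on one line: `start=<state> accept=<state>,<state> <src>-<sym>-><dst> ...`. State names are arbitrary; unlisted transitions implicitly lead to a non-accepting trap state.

start=A accept=D,E A-0->B A-1->A B-0->C B-1->B C-0->D C-1->C D-0->E D-1->D E-0->E E-1->E

Only the number of `0`s matters, and only up to 4. Make a chain A → B → C → D → E advanced by each `0` (with E absorbing); every other symbol self-loops. The accepting set is {D, E}.
5 states suffice.
       0  1 
>  A   B  A 
   B   C  B 
   C   D  C 
 * D   E  D 
 * E   E  E 
(> = start, * = accepting)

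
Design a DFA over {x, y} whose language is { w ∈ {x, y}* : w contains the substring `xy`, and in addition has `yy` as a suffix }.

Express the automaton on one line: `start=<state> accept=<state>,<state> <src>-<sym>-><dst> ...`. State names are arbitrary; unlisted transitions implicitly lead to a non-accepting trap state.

Handle the two conditions separately and then intersect. One (3 states) tracks whether and how much of `xy` has been seen; the other (3 states) tracks how much of the suffix `yy` has currently been matched. Each combined state is a pair, one component from each; accept when both components accept.
A 7-state machine:
        x   y  
>  q0   q1  q2 
   q1   q1  q3 
   q2   q1  q4 
   q3   q5  q6 
   q4   q1  q4 
   q5   q5  q3 
 * q6   q5  q6 
(> = start, * = accepting)

start=q0 accept=q6 q0-x->q1 q0-y->q2 q1-x->q1 q1-y->q3 q2-x->q1 q2-y->q4 q3-x->q5 q3-y->q6 q4-x->q1 q4-y->q4 q5-x->q5 q5-y->q3 q6-x->q5 q6-y->q6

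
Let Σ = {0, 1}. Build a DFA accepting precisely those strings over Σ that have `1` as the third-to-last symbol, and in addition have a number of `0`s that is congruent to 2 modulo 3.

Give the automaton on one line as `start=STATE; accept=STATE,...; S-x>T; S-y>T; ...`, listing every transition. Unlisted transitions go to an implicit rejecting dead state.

start=s0; accept=s9,s11,s12,s13; s0-0>s1; s0-1>s2; s1-0>s3; s1-1>s4; s2-0>s5; s2-1>s2; s3-0>s0; s3-1>s6; s4-0>s7; s4-1>s8; s5-0>s9; s5-1>s4; s6-0>s0; s6-1>s10; s7-0>s0; s7-1>s11; s8-0>s12; s8-1>s8; s9-0>s0; s9-1>s6; s10-0>s0; s10-1>s13; s11-0>s0; s11-1>s10; s12-0>s0; s12-1>s11; s13-0>s0; s13-1>s13

Run two small machines in parallel and take their product. The first has 15 states tracking the last 3 symbols read; the second has 3 states tracking the count of `0`s modulo 3. A product state is a pair (one from each), accepting exactly when both do. Minimizing collapses redundant product states.
With 14 states:
          0    1  
>  s0     s1   s2 
   s1     s3   s4 
   s2     s5   s2 
   s3     s0   s6 
   s4     s7   s8 
   s5     s9   s4 
   s6     s0  s10 
   s7     s0  s11 
   s8    s12   s8 
 * s9     s0   s6 
   s10    s0  s13 
 * s11    s0  s10 
 * s12    s0  s11 
 * s13    s0  s13 
(> = start, * = accepting)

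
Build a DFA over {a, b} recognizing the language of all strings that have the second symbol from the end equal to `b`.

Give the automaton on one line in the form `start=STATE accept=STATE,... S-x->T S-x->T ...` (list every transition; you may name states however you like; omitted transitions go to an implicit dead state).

start=q0 accept=q5,q6 q0-a->q1 q0-b->q2 q1-a->q3 q1-b->q4 q2-a->q5 q2-b->q6 q3-a->q3 q3-b->q4 q4-a->q5 q4-b->q6 q5-a->q3 q5-b->q4 q6-a->q5 q6-b->q6

A DFA must remember the last 2 symbols (since which symbol is second-to-last isn't known until the input ends). Use one state per possible window of the last ≤2 symbols; accept from those whose window starts with `b`.
With 7 states:
        a   b  
>  q0   q1  q2 
   q1   q3  q4 
   q2   q5  q6 
   q3   q3  q4 
   q4   q5  q6 
 * q5   q3  q4 
 * q6   q5  q6 
(> = start, * = accepting)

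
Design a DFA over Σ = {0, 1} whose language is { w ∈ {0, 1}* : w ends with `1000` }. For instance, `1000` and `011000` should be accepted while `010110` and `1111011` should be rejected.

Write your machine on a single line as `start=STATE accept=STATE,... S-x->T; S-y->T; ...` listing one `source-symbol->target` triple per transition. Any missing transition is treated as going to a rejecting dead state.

Remember how much of `1000` the current input suffix matches. State A means no match yet; B means the last symbol is `1`; C means the last 2 symbols are `10`; D means the last 3 symbols are `100`; E means the last 4 symbols are `1000`. Only E accepts. On a mismatch, fall back to the longest proper suffix that is still a prefix of `1000`.
       0  1 
>  A   A  B 
   B   C  B 
   C   D  B 
   D   E  B 
 * E   A  B 
(> = start, * = accepting)

start=A; accept=E; A-0->A; A-1->B; B-0->C; B-1->B; C-0->D; C-1->B; D-0->E; D-1->B; E-0->A; E-1->B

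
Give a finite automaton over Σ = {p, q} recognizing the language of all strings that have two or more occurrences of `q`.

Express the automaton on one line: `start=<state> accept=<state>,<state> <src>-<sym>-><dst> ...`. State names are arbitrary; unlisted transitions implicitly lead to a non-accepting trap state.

start=S0 accept=S2,S3 S0-p->S0 S0-q->S1 S1-p->S1 S1-q->S2 S2-p->S2 S2-q->S3 S3-p->S3 S3-q->S3

Only the number of `q`s matters, and only up to 3. Make a chain S0 → S1 → S2 → S3 advanced by each `q` (with S3 absorbing); every other symbol self-loops. The accepting set is {S2, S3}.
With 4 states:
        p   q  
>  S0   S0  S1 
   S1   S1  S2 
 * S2   S2  S3 
 * S3   S3  S3 
(> = start, * = accepting)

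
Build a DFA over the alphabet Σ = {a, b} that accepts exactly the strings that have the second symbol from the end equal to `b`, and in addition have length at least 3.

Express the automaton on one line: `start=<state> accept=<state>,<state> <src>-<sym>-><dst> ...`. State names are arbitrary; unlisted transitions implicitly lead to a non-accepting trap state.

start=q0 accept=q3,q4 q0-a->q1 q0-b->q1 q1-a->q1 q1-b->q2 q2-a->q3 q2-b->q4 q3-a->q1 q3-b->q2 q4-a->q3 q4-b->q4

Handle the two conditions separately and then intersect. The first has 7 states tracking the last 2 symbols read; the second has 5 states tracking the input length, saturating at 4. A product state is a pair (one from each), accepting exactly when both do. After merging equivalent states the machine shrinks.
        a   b  
>  q0   q1  q1 
   q1   q1  q2 
   q2   q3  q4 
 * q3   q1  q2 
 * q4   q3  q4 
(> = start, * = accepting)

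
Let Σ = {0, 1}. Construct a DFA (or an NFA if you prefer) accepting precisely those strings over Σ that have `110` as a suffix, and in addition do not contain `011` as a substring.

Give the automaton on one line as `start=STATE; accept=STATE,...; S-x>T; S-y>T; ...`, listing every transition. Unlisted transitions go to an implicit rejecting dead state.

Handle the two conditions separately and then intersect. One (4 states) tracks how much of the suffix `110` has currently been matched; the other (4 states) tracks partial matches of the forbidden pattern `011`. Each combined state is a pair, one component from each; accept when both components accept.
With 10 states:
        0   1  
>  s0   s1  s2 
   s1   s1  s3 
   s2   s1  s4 
   s3   s1  s5 
   s4   s6  s4 
   s5   s7  s5 
 * s6   s1  s3 
   s7   s8  s9 
   s8   s8  s9 
   s9   s8  s5 
(> = start, * = accepting)

start=s0; accept=s6; s0-0>s1; s0-1>s2; s1-0>s1; s1-1>s3; s2-0>s1; s2-1>s4; s3-0>s1; s3-1>s5; s4-0>s6; s4-1>s4; s5-0>s7; s5-1>s5; s6-0>s1; s6-1>s3; s7-0>s8; s7-1>s9; s8-0>s8; s8-1>s9; s9-0>s8; s9-1>s5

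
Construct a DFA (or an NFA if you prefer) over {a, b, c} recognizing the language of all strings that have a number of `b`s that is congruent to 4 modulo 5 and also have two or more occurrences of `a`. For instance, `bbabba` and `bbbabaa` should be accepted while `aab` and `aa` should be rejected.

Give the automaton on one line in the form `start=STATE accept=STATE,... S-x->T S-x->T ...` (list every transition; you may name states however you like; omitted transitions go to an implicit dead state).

Run two small machines in parallel and take their product. The first has 5 states tracking the count of `b`s modulo 5; the second has 4 states tracking the count of `a`s, saturating at 3. A product state is a pair (one from each), accepting exactly when both do. After merging equivalent states the machine shrinks.
15 states suffice.
          a    b    c  
>  s0     s1   s2   s0 
   s1     s3   s4   s1 
   s2     s4   s5   s2 
   s3     s3   s6   s3 
   s4     s6   s7   s4 
   s5     s7   s8   s5 
   s6     s6   s9   s6 
   s7     s9  s10   s7 
   s8    s10  s11   s8 
   s9     s9  s12   s9 
   s10   s12  s13  s10 
   s11   s13   s0  s11 
   s12   s12  s14  s12 
   s13   s14   s1  s13 
 * s14   s14   s3  s14 
(> = start, * = accepting)

start=s0 accept=s14 s0-a->s1 s0-b->s2 s0-c->s0 s1-a->s3 s1-b->s4 s1-c->s1 s2-a->s4 s2-b->s5 s2-c->s2 s3-a->s3 s3-b->s6 s3-c->s3 s4-a->s6 s4-b->s7 s4-c->s4 s5-a->s7 s5-b->s8 s5-c->s5 s6-a->s6 s6-b->s9 s6-c->s6 s7-a->s9 s7-b->s10 s7-c->s7 s8-a->s10 s8-b->s11 s8-c->s8 s9-a->s9 s9-b->s12 s9-c->s9 s10-a->s12 s10-b->s13 s10-c->s10 s11-a->s13 s11-b->s0 s11-c->s11 s12-a->s12 s12-b->s14 s12-c->s12 s13-a->s14 s13-b->s1 s13-c->s13 s14-a->s14 s14-b->s3 s14-c->s14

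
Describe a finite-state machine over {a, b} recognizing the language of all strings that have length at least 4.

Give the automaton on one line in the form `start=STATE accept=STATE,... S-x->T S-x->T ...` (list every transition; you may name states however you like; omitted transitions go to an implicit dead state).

start=s0 accept=s4,s5 s0-a->s1 s0-b->s1 s1-a->s2 s1-b->s2 s2-a->s3 s2-b->s3 s3-a->s4 s3-b->s4 s4-a->s5 s4-b->s5 s5-a->s5 s5-b->s5

Count input length up to 5: every symbol moves from s0 toward s5, which means 'more than 4' and absorbs. Accept from {s4, s5}.
6 states suffice.
        a   b  
>  s0   s1  s1 
   s1   s2  s2 
   s2   s3  s3 
   s3   s4  s4 
 * s4   s5  s5 
 * s5   s5  s5 
(> = start, * = accepting)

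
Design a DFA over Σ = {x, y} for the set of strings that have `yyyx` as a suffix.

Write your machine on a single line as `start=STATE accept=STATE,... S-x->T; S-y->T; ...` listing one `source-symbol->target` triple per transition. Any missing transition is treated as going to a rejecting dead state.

Let each state record the length of the longest suffix of the input read so far that is also a prefix of `yyyx`. S1 means the last symbol is `y`; S2 means the last 2 symbols are `yy`; S3 means the last 3 symbols are `yyy`; S4 means the last 4 symbols are `yyyx`. Accept only at S4, where the string currently ends in `yyyx`.
5 states suffice.
        x   y  
>  S0   S0  S1 
   S1   S0  S2 
   S2   S0  S3 
   S3   S4  S3 
 * S4   S0  S1 
(> = start, * = accepting)

start=S0; accept=S4; S0-x->S0; S0-y->S1; S1-x->S0; S1-y->S2; S2-x->S0; S2-y->S3; S3-x->S4; S3-y->S3; S4-x->S0; S4-y->S1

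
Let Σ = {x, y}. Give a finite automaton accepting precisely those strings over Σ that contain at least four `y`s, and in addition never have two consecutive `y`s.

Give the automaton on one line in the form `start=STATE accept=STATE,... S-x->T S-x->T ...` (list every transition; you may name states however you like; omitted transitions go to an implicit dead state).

Build one automaton per condition and run them in lockstep. One (6 states) tracks the count of `y`s, saturating at 5; the other (3 states) tracks partial matches of the forbidden pattern `yy`. Each combined state is a pair, one component from each; accept when both components accept. After merging equivalent states the machine shrinks.
With 10 states:
        x   y  
>  S0   S0  S1 
   S1   S2  S3 
   S2   S2  S4 
   S3   S3  S3 
   S4   S5  S3 
   S5   S5  S6 
   S6   S7  S3 
   S7   S7  S8 
 * S8   S9  S3 
 * S9   S9  S8 
(> = start, * = accepting)

start=S0 accept=S8,S9 S0-x->S0 S0-y->S1 S1-x->S2 S1-y->S3 S2-x->S2 S2-y->S4 S3-x->S3 S3-y->S3 S4-x->S5 S4-y->S3 S5-x->S5 S5-y->S6 S6-x->S7 S6-y->S3 S7-x->S7 S7-y->S8 S8-x->S9 S8-y->S3 S9-x->S9 S9-y->S8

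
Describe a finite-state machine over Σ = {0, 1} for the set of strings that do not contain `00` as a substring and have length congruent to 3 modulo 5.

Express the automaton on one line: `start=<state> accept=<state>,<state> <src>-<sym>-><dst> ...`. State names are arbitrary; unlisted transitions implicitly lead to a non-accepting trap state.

start=q0 accept=q7,q8 q0-0->q1 q0-1->q2 q1-0->q3 q1-1->q4 q2-0->q5 q2-1->q4 q3-0->q6 q3-1->q6 q4-0->q7 q4-1->q8 q5-0->q6 q5-1->q8 q6-0->q9 q6-1->q9 q7-0->q9 q7-1->q10 q8-0->q11 q8-1->q10 q9-0->q12 q9-1->q12 q10-0->q13 q10-1->q0 q11-0->q12 q11-1->q0 q12-0->q14 q12-1->q14 q13-0->q14 q13-1->q2 q14-0->q3 q14-1->q3

Build one automaton per condition and run them in lockstep. The first has 3 states tracking partial matches of the forbidden pattern `00`; the second has 5 states tracking the input length modulo 5. A product state is a pair (one from each), accepting exactly when both do.
A 15-state machine:
          0    1  
>  q0     q1   q2 
   q1     q3   q4 
   q2     q5   q4 
   q3     q6   q6 
   q4     q7   q8 
   q5     q6   q8 
   q6     q9   q9 
 * q7     q9  q10 
 * q8    q11  q10 
   q9    q12  q12 
   q10   q13   q0 
   q11   q12   q0 
   q12   q14  q14 
   q13   q14   q2 
   q14    q3   q3 
(> = start, * = accepting)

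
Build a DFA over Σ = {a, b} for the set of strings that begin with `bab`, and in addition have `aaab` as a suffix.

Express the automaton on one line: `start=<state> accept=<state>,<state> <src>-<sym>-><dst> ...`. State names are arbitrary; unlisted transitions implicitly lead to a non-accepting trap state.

start=S0 accept=S12 S0-a->S1 S0-b->S2 S1-a->S3 S1-b->S4 S2-a->S5 S2-b->S4 S3-a->S6 S3-b->S4 S4-a->S1 S4-b->S4 S5-a->S3 S5-b->S7 S6-a->S6 S6-b->S8 S7-a->S9 S7-b->S7 S8-a->S1 S8-b->S4 S9-a->S10 S9-b->S7 S10-a->S11 S10-b->S7 S11-a->S11 S11-b->S12 S12-a->S9 S12-b->S7

Handle the two conditions separately and then intersect. The first has 5 states tracking whether the input so far still matches the prefix `bab`; the second has 5 states tracking how much of the suffix `aaab` has currently been matched. A product state is a pair (one from each), accepting exactly when both do.
A 13-state machine:
          a    b  
>  S0     S1   S2 
   S1     S3   S4 
   S2     S5   S4 
   S3     S6   S4 
   S4     S1   S4 
   S5     S3   S7 
   S6     S6   S8 
   S7     S9   S7 
   S8     S1   S4 
   S9    S10   S7 
   S10   S11   S7 
   S11   S11  S12 
 * S12    S9   S7 
(> = start, * = accepting)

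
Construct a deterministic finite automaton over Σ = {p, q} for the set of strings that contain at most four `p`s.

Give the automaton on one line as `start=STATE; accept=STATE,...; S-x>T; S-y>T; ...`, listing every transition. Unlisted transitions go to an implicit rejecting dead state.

start=S0; accept=S0,S1,S2,S3,S4; S0-p>S1; S0-q>S0; S1-p>S2; S1-q>S1; S2-p>S3; S2-q>S2; S3-p>S4; S3-q>S3; S4-p>S5; S4-q>S4; S5-p>S5; S5-q>S5

Only the number of `p`s matters, and only up to 5. Make a chain S0 → S1 → S2 → S3 → S4 → S5 advanced by each `p` (with S5 absorbing); every other symbol self-loops. The accepting set is {S0, S1, S2, S3, S4}.
A 6-state machine:
        p   q  
>* S0   S1  S0 
 * S1   S2  S1 
 * S2   S3  S2 
 * S3   S4  S3 
 * S4   S5  S4 
   S5   S5  S5 
(> = start, * = accepting)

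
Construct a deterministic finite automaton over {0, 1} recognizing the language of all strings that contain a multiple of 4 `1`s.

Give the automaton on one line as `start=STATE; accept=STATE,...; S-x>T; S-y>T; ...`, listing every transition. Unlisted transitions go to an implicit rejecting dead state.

The only thing that matters is how many `1`s have appeared, reduced mod 4. Use one state per residue: q0 for 0, …, q3 for 3. Reading `1` moves to the next residue; anything else stays put. q0 is accepting.
        0   1  
>* q0   q0  q1 
   q1   q1  q2 
   q2   q2  q3 
   q3   q3  q0 
(> = start, * = accepting)

start=q0; accept=q0; q0-0>q0; q0-1>q1; q1-0>q1; q1-1>q2; q2-0>q2; q2-1>q3; q3-0>q3; q3-1>q0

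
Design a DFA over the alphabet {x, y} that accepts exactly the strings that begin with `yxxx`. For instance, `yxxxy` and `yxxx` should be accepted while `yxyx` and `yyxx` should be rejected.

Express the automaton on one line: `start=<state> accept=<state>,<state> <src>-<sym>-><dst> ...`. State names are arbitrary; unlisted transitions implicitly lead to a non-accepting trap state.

Walk along `yxxx` while the input agrees: from S0 take `y` to S1, and so on. Any deviation drops to the rejecting sink S5. Once S4 is reached the prefix is confirmed and every continuation is accepted.
        x   y  
>  S0   S5  S1 
   S1   S2  S5 
   S2   S3  S5 
   S3   S4  S5 
 * S4   S4  S4 
   S5   S5  S5 
(> = start, * = accepting)

start=S0 accept=S4 S0-x->S5 S0-y->S1 S1-x->S2 S1-y->S5 S2-x->S3 S2-y->S5 S3-x->S4 S3-y->S5 S4-x->S4 S4-y->S4 S5-x->S5 S5-y->S5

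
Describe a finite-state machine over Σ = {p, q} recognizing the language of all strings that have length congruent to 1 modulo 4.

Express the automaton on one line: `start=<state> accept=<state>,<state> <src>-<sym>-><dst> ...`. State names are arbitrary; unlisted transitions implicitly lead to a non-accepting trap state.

start=S0 accept=S1 S0-p->S1 S0-q->S1 S1-p->S2 S1-q->S2 S2-p->S3 S2-q->S3 S3-p->S0 S3-q->S0

Only the length mod 4 matters, so use a 4-cycle: from any state, every input symbol moves to the next state, wrapping S3 back to S0. Mark S1 accepting.
        p   q  
>  S0   S1  S1 
 * S1   S2  S2 
   S2   S3  S3 
   S3   S0  S0 
(> = start, * = accepting)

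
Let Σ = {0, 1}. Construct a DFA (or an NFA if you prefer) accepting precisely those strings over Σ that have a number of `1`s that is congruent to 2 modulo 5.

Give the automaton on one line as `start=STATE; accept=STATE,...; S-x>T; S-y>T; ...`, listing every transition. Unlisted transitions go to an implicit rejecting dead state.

start=S0; accept=S2; S0-0>S0; S0-1>S1; S1-0>S1; S1-1>S2; S2-0>S2; S2-1>S3; S3-0>S3; S3-1>S4; S4-0>S4; S4-1>S0

Keep the running count of `1`s modulo 5: each `1` advances along the cycle S0 → S1 → S2 → S3 → S4 → S0 while other symbols loop. Accept at S2.
With 5 states:
        0   1  
>  S0   S0  S1 
   S1   S1  S2 
 * S2   S2  S3 
   S3   S3  S4 
   S4   S4  S0 
(> = start, * = accepting)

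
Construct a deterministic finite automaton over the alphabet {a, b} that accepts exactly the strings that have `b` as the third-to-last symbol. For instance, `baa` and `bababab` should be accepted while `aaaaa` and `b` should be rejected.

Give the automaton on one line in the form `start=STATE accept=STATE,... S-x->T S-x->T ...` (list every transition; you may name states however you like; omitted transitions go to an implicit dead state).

Because acceptance depends on a position counted from the end, the machine has to buffer the most recent 3 symbols. Make each state the string of the last up-to-3 symbols read; on input `x` shift the window left and append `x`. Accept when the buffered window has length 3 and begins with `b`.
A 15-state machine:
          a    b  
>  s0     s1   s2 
   s1     s3   s4 
   s2     s5   s6 
   s3     s7   s8 
   s4     s9  s10 
   s5    s11  s12 
   s6    s13  s14 
   s7     s7   s8 
   s8     s9  s10 
   s9    s11  s12 
   s10   s13  s14 
 * s11    s7   s8 
 * s12    s9  s10 
 * s13   s11  s12 
 * s14   s13  s14 
(> = start, * = accepting)

start=s0 accept=s11,s12,s13,s14 s0-a->s1 s0-b->s2 s1-a->s3 s1-b->s4 s2-a->s5 s2-b->s6 s3-a->s7 s3-b->s8 s4-a->s9 s4-b->s10 s5-a->s11 s5-b->s12 s6-a->s13 s6-b->s14 s7-a->s7 s7-b->s8 s8-a->s9 s8-b->s10 s9-a->s11 s9-b->s12 s10-a->s13 s10-b->s14 s11-a->s7 s11-b->s8 s12-a->s9 s12-b->s10 s13-a->s11 s13-b->s12 s14-a->s13 s14-b->s14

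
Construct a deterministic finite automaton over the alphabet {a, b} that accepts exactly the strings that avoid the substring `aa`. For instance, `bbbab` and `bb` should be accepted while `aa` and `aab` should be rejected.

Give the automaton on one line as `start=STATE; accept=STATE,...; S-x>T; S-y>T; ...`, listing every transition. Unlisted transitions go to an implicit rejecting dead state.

Track partial matches of the forbidden pattern `aa`. State q2 is a dead state reached once `aa` has occurred; every other state accepts. q0 means no part of `aa` is currently matched.
3 states suffice.
        a   b  
>* q0   q1  q0 
 * q1   q2  q0 
   q2   q2  q2 
(> = start, * = accepting)

start=q0; accept=q0,q1; q0-a>q1; q0-b>q0; q1-a>q2; q1-b>q0; q2-a>q2; q2-b>q2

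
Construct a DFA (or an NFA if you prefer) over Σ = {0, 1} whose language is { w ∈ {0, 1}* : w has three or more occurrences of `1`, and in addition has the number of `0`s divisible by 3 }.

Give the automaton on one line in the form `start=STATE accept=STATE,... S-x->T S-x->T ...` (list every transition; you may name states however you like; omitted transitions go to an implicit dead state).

start=A accept=I A-0->B A-1->C B-0->D B-1->E C-0->E C-1->F D-0->A D-1->G E-0->G E-1->H F-0->H F-1->I G-0->C G-1->J H-0->J H-1->K I-0->K I-1->I J-0->F J-1->L K-0->L K-1->K L-0->I L-1->L

Build one automaton per condition and run them in lockstep. One (5 states) tracks the count of `1`s, saturating at 4; the other (3 states) tracks the count of `0`s modulo 3. Each combined state is a pair, one component from each; accept when both components accept. Equivalent product states are then merged.
       0  1 
>  A   B  C 
   B   D  E 
   C   E  F 
   D   A  G 
   E   G  H 
   F   H  I 
   G   C  J 
   H   J  K 
 * I   K  I 
   J   F  L 
   K   L  K 
   L   I  L 
(> = start, * = accepting)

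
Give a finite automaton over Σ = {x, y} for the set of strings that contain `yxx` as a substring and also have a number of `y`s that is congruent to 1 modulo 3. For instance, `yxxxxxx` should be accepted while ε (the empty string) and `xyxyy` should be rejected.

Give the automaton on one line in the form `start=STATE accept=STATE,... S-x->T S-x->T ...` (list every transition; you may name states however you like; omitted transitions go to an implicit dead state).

Run two small machines in parallel and take their product. One (4 states) tracks whether and how much of `yxx` has been seen; the other (3 states) tracks the count of `y`s modulo 3. Each combined state is a pair, one component from each; accept when both components accept.
A 10-state machine:
        x   y  
>  q0   q0  q1 
   q1   q2  q3 
   q2   q4  q3 
   q3   q5  q6 
 * q4   q4  q7 
   q5   q7  q6 
   q6   q8  q1 
   q7   q7  q9 
   q8   q9  q1 
   q9   q9  q4 
(> = start, * = accepting)

start=q0 accept=q4 q0-x->q0 q0-y->q1 q1-x->q2 q1-y->q3 q2-x->q4 q2-y->q3 q3-x->q5 q3-y->q6 q4-x->q4 q4-y->q7 q5-x->q7 q5-y->q6 q6-x->q8 q6-y->q1 q7-x->q7 q7-y->q9 q8-x->q9 q8-y->q1 q9-x->q9 q9-y->q4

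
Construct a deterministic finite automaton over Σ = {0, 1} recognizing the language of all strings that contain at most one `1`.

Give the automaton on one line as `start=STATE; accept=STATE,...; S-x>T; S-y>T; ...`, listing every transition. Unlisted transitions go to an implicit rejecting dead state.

start=s0; accept=s0,s1; s0-0>s0; s0-1>s1; s1-0>s1; s1-1>s2; s2-0>s2; s2-1>s2

Count `1`s, saturating at 2: state s0 means no `1` yet, s1 means one `1` seen, s2 means more than one. Each `1` increments (capped at s2); other symbols loop. Accept from {s0, s1}.
        0   1  
>* s0   s0  s1 
 * s1   s1  s2 
   s2   s2  s2 
(> = start, * = accepting)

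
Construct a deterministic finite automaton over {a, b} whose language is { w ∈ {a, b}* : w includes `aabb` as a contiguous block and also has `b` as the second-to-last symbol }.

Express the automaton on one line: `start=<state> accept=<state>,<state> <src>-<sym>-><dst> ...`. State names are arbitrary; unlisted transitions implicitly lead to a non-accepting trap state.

start=q0 accept=q4,q5 q0-a->q1 q0-b->q0 q1-a->q2 q1-b->q0 q2-a->q2 q2-b->q3 q3-a->q1 q3-b->q4 q4-a->q5 q4-b->q4 q5-a->q6 q5-b->q7 q6-a->q6 q6-b->q7 q7-a->q5 q7-b->q4

Run two small machines in parallel and take their product. The first has 5 states tracking whether and how much of `aabb` has been seen; the second has 7 states tracking the last 2 symbols read. A product state is a pair (one from each), accepting exactly when both do. Equivalent product states are then merged.
        a   b  
>  q0   q1  q0 
   q1   q2  q0 
   q2   q2  q3 
   q3   q1  q4 
 * q4   q5  q4 
 * q5   q6  q7 
   q6   q6  q7 
   q7   q5  q4 
(> = start, * = accepting)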